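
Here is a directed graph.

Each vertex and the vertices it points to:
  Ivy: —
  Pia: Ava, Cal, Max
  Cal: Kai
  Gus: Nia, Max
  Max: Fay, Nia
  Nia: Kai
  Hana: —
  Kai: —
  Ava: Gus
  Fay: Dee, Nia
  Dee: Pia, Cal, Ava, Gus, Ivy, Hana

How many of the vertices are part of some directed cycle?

A vertex is on a directed cycle iff it belongs to a strongly connected component of size ≥ 2 (or has a self-loop).
The vertices on cycles are {Ava, Dee, Fay, Gus, Max, Pia} — 6 in total.

6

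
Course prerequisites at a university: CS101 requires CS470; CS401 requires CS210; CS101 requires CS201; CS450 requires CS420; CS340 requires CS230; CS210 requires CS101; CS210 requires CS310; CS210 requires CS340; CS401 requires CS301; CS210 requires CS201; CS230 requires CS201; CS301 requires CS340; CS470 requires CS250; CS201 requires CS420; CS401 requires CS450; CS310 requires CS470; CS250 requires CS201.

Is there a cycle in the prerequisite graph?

No

DFS with white/gray/black marking, starting from CS250:
CS250 gray
  CS201 gray
    CS420 gray
    CS420 black
  CS201 black
CS250 black
CS101 gray
  CS470 gray
    CS470→CS250: CS250 black — skip
  CS470 black
  CS101→CS201: CS201 black — skip
CS101 black
CS340 gray
  CS230 gray
    CS230→CS201: CS201 black — skip
  CS230 black
CS340 black
CS301 gray
  CS301→CS340: CS340 black — skip
CS301 black
CS450 gray
  CS450→CS420: CS420 black — skip
CS450 black
CS310 gray
  CS310→CS470: CS470 black — skip
CS310 black
CS401 gray
  CS401→CS301: CS301 black — skip
  CS210 gray
    CS210→CS101: CS101 black — skip
    CS210→CS201: CS201 black — skip
    CS210→CS310: CS310 black — skip
    CS210→CS340: CS340 black — skip
  CS210 black
  CS401→CS450: CS450 black — skip
CS401 black
Every edge goes to a white or black vertex — no back edge, so the graph is acyclic.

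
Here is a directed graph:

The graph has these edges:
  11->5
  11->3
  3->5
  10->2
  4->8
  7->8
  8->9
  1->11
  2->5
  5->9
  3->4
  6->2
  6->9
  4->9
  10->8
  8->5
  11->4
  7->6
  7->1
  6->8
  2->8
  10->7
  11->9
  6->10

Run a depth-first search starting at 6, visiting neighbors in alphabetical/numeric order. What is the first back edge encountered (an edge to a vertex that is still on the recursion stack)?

7->6

DFS from 6 (visiting neighbors in alphabetical/numeric order); mark gray on enter, black on exit:
6 gray
  2 gray
    5 gray
      9 gray
      9 black
    5 black
    8 gray
      8→5: 5 black — skip
      8→9: 9 black — skip
    8 black
  2 black
  6→8: 8 black — skip
  6→9: 9 black — skip
  10 gray
    10→2: 2 black — skip
    7 gray
      1 gray
        11 gray
          3 gray
            4 gray
              4→8: 8 black — skip
              4→9: 9 black — skip
            4 black
            3→5: 5 black — skip
          3 black
          11→4: 4 black — skip
          11→5: 5 black — skip
          11→9: 9 black — skip
        11 black
      1 black
      7→6: 6 is gray → back edge
First back edge: 7 → 6.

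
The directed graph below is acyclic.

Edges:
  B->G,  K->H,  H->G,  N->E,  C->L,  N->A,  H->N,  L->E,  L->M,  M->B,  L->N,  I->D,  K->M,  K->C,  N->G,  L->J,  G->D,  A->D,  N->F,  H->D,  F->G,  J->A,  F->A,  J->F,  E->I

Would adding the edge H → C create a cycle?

Adding H→C creates a cycle iff C can already reach H.
Explore from C: no path reaches H. The graph stays acyclic.

No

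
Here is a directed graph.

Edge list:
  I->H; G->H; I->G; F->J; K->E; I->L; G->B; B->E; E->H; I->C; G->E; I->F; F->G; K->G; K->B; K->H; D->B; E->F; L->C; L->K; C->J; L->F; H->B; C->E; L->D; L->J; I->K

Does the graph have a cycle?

Yes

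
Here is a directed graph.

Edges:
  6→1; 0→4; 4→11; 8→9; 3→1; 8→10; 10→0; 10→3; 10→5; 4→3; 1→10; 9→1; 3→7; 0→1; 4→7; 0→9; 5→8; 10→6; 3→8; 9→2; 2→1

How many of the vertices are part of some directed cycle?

A vertex is on a directed cycle iff it belongs to a strongly connected component of size ≥ 2 (or has a self-loop).
The vertices on cycles are {0, 1, 2, 3, 4, 5, 6, 8, 9, 10} — 10 in total.

10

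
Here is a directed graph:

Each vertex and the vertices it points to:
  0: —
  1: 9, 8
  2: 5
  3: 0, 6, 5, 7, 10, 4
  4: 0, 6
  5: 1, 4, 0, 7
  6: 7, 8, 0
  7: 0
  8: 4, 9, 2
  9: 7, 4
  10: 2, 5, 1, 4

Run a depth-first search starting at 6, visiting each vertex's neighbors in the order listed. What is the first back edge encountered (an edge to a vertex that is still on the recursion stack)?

4->6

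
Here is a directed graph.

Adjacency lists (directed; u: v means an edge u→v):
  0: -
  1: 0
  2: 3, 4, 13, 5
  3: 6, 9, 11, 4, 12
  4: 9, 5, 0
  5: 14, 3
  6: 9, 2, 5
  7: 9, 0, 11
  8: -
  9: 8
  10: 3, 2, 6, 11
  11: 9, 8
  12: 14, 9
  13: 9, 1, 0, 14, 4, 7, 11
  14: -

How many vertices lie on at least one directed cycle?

6

A vertex is on a directed cycle iff it belongs to a strongly connected component of size ≥ 2 (or has a self-loop).
The vertices on cycles are {2, 3, 4, 5, 6, 13} — 6 in total.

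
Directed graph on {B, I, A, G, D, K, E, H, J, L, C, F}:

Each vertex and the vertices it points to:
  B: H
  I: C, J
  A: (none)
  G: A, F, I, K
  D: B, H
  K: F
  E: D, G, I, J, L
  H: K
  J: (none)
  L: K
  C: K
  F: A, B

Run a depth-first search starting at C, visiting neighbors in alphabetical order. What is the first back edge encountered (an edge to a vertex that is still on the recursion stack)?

DFS from C (visiting neighbors in alphabetical order); mark gray on enter, black on exit:
C gray
  K gray
    F gray
      A gray
      A black
      B gray
        H gray
          H→K: K is gray → back edge
First back edge: H → K.

H->K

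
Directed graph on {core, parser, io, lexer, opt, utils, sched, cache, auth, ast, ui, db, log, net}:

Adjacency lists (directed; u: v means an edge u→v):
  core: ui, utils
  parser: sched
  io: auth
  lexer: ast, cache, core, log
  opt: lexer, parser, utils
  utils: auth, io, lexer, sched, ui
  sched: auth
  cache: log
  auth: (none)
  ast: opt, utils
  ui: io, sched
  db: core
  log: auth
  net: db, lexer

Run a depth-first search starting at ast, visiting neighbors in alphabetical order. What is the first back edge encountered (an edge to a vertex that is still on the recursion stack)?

lexer→ast

DFS from ast (visiting neighbors in alphabetical order); mark gray on enter, black on exit:
ast gray
  opt gray
    lexer gray
      lexer→ast: ast is gray → back edge
First back edge: lexer → ast.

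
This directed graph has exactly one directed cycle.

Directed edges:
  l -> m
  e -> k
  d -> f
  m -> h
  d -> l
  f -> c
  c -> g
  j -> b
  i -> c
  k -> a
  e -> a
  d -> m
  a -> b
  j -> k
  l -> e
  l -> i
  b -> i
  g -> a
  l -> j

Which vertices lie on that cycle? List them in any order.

a, b, c, g, i

DFS with gray/black marking from c:
c gray
  g gray
    a gray
      b gray
        i gray
          i→c: c is gray → back edge
Back edge closes the cycle c → g → a → b → i → c; its vertices are {a, b, c, g, i}.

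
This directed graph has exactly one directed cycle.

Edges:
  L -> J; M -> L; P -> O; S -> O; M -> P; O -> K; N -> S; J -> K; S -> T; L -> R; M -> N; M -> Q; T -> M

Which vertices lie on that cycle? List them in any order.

DFS with gray/black marking from M:
M gray
  Q gray
  Q black
  N gray
    S gray
      O gray
        K gray
        K black
      O black
      T gray
        T→M: M is gray → back edge
Back edge closes the cycle M → N → S → T → M; its vertices are {M, N, S, T}.

M, N, S, T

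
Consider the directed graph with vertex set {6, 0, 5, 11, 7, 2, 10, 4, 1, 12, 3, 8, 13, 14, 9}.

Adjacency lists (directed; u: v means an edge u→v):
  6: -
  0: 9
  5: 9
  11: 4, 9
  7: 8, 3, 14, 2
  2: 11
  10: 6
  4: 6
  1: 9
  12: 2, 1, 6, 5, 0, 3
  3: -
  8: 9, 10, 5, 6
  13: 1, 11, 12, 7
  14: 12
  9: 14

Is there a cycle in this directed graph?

Yes

DFS with white/gray/black marking, starting from 2:
2 gray
  11 gray
    4 gray
      6 gray
      6 black
    4 black
    9 gray
      14 gray
        12 gray
          12→2: 2 is gray → back edge
Back edge found, so a cycle exists: 2 → 11 → 9 → 14 → 12 → 2.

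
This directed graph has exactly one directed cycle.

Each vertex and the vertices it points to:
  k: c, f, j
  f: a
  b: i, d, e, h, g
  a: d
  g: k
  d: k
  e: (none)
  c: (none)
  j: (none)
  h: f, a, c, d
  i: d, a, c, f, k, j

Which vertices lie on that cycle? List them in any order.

DFS with gray/black marking from k:
k gray
  c gray
  c black
  f gray
    a gray
      d gray
        d→k: k is gray → back edge
Back edge closes the cycle k → f → a → d → k; its vertices are {a, d, f, k}.

a, d, f, k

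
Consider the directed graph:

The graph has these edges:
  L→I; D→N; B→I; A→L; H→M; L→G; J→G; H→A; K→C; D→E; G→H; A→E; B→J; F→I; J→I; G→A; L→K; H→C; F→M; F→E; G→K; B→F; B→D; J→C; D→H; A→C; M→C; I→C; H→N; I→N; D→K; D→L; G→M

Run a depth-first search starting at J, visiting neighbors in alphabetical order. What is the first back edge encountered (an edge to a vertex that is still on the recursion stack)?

L→G

DFS from J (visiting neighbors in alphabetical order); mark gray on enter, black on exit:
J gray
  C gray
  C black
  G gray
    A gray
      A→C: C black — skip
      E gray
      E black
      L gray
        L→G: G is gray → back edge
First back edge: L → G.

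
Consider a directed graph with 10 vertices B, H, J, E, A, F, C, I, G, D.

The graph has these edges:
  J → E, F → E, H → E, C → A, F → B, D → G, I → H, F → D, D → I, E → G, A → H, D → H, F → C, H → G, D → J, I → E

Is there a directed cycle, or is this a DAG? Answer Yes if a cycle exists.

No

DFS with white/gray/black marking, starting from E:
E gray
  G gray
  G black
E black
B gray
B black
H gray
  H→G: G black — skip
  H→E: E black — skip
H black
J gray
  J→E: E black — skip
J black
A gray
  A→H: H black — skip
A black
F gray
  F→B: B black — skip
  D gray
    I gray
      I→E: E black — skip
      I→H: H black — skip
    I black
    D→J: J black — skip
    D→G: G black — skip
    D→H: H black — skip
  D black
  F→E: E black — skip
  C gray
    C→A: A black — skip
  C black
F black
Every edge goes to a white or black vertex — no back edge, so the graph is acyclic.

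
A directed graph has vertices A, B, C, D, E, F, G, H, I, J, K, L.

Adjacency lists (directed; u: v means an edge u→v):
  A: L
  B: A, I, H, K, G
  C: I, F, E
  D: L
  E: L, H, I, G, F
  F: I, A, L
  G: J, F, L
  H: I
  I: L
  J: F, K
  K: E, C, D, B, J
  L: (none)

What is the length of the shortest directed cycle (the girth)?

2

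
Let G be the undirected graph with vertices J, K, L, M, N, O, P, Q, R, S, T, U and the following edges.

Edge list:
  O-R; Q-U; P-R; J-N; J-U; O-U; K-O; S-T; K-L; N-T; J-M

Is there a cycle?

No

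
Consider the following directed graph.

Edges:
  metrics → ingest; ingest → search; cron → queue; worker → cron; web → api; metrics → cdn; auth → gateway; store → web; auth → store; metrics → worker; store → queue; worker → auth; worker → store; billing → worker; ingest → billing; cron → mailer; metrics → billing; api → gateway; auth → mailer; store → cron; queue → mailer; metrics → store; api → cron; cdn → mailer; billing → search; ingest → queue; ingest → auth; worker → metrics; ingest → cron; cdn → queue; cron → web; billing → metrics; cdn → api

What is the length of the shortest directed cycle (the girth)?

For each vertex v, BFS finds the shortest path from v back to v.
The shortest such closed walk is metrics → worker → metrics, length 2.

2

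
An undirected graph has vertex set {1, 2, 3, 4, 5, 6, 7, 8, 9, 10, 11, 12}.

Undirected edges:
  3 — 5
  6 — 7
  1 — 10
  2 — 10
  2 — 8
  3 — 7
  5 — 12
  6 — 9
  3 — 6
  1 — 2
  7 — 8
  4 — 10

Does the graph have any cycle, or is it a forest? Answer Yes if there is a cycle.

DFS, tracking each vertex's parent; an edge to a visited non-parent vertex closes a cycle.
Start from 5:
visit 5 (parent –)
  visit 12 (parent 5)
    12–5: parent, skip
  visit 3 (parent 5)
    visit 6 (parent 3)
      6–3: parent, skip
      visit 9 (parent 6)
        9–6: parent, skip
      visit 7 (parent 6)
        visit 8 (parent 7)
          visit 2 (parent 8)
            2–8: parent, skip
            visit 1 (parent 2)
              visit 10 (parent 1)
                visit 4 (parent 10)
                  4–10: parent, skip
                10–2: 2 visited and ≠ parent → cycle
Cycle: 2 – 1 – 10 – 2.

Yes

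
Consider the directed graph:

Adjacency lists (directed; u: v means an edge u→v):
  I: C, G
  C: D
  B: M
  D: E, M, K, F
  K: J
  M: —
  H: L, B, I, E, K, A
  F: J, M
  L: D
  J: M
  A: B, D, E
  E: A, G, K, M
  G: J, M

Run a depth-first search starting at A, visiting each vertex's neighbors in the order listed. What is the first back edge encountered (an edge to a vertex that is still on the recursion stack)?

E→A

DFS from A (visiting each vertex's neighbors in the order listed); mark gray on enter, black on exit:
A gray
  B gray
    M gray
    M black
  B black
  D gray
    E gray
      E→A: A is gray → back edge
First back edge: E → A.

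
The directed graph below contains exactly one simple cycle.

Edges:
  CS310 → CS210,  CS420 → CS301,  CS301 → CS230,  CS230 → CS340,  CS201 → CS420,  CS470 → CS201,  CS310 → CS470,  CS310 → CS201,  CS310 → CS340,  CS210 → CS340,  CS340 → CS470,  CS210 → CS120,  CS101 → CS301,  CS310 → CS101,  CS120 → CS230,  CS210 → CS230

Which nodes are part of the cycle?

CS201, CS230, CS301, CS340, CS420, CS470

DFS with gray/black marking from CS470:
CS470 gray
  CS201 gray
    CS420 gray
      CS301 gray
        CS230 gray
          CS340 gray
            CS340→CS470: CS470 is gray → back edge
Back edge closes the cycle CS470 → CS201 → CS420 → CS301 → CS230 → CS340 → CS470; its vertices are {CS201, CS230, CS301, CS340, CS420, CS470}.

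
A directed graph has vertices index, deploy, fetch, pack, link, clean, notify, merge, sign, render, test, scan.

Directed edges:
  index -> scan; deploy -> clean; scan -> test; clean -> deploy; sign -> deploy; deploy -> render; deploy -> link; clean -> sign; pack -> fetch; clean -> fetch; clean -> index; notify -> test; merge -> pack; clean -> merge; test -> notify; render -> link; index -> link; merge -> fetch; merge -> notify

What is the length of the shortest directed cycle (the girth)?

For each vertex v, BFS finds the shortest path from v back to v.
The shortest such closed walk is clean → deploy → clean, length 2.

2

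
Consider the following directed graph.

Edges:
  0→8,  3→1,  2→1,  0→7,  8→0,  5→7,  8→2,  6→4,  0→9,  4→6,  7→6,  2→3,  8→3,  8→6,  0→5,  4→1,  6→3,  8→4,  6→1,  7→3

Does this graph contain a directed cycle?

Yes

DFS with white/gray/black marking, starting from 2:
2 gray
  1 gray
  1 black
  3 gray
    3→1: 1 black — skip
  3 black
2 black
0 gray
  5 gray
    7 gray
      7→3: 3 black — skip
      6 gray
        6→1: 1 black — skip
        6→3: 3 black — skip
        4 gray
          4→6: 6 is gray → back edge
Back edge found, so a cycle exists: 6 → 4 → 6.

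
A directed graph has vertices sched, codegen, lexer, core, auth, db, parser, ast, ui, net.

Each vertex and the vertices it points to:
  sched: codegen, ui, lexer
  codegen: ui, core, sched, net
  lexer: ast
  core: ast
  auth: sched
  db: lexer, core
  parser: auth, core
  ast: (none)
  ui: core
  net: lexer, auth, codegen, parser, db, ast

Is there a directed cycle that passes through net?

Yes

net is on a cycle iff net can reach itself via ≥1 edge.
net → codegen → net — yes.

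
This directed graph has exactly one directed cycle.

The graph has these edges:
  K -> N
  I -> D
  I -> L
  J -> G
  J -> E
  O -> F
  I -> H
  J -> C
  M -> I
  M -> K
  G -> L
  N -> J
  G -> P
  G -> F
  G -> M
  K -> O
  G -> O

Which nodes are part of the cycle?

DFS with gray/black marking from M:
M gray
  K gray
    N gray
      J gray
        G gray
          L gray
          L black
          F gray
          F black
          P gray
          P black
          O gray
            O→F: F black — skip
          O black
          G→M: M is gray → back edge
Back edge closes the cycle M → K → N → J → G → M; its vertices are {G, J, K, M, N}.

G, J, K, M, N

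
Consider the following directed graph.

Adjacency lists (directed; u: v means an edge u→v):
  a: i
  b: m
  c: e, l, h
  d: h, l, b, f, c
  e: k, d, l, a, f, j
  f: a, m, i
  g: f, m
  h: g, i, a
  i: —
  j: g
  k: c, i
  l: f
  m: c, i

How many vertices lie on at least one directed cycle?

11

A vertex is on a directed cycle iff it belongs to a strongly connected component of size ≥ 2 (or has a self-loop).
The vertices on cycles are {b, c, d, e, f, g, h, j, k, l, m} — 11 in total.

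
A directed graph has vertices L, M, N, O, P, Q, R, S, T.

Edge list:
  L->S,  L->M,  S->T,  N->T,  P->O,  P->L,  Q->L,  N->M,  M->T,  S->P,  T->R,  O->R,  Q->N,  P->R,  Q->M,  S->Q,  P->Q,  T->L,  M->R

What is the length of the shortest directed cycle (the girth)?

For each vertex v, BFS finds the shortest path from v back to v.
The shortest such closed walk is S → T → L → S, length 3.

3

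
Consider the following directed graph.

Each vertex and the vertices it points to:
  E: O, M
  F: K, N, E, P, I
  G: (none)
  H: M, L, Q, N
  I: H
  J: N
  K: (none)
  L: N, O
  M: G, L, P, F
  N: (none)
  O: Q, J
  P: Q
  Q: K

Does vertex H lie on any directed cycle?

H is on a cycle iff H can reach itself via ≥1 edge.
H → M → F → I → H — yes.

Yes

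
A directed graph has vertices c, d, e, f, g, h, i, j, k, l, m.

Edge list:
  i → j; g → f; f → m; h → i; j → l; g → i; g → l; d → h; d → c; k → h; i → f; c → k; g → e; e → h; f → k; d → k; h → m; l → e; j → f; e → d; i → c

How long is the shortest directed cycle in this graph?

For each vertex v, BFS finds the shortest path from v back to v.
The shortest such closed walk is i → c → k → h → i, length 4.

4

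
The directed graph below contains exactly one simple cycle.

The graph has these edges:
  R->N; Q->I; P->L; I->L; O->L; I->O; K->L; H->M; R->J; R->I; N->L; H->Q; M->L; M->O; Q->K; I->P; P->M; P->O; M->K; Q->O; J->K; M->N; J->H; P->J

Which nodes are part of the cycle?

DFS with gray/black marking from J:
J gray
  K gray
    L gray
    L black
  K black
  H gray
    Q gray
      O gray
        O→L: L black — skip
      O black
      Q→K: K black — skip
      I gray
        P gray
          P→J: J is gray → back edge
Back edge closes the cycle J → H → Q → I → P → J; its vertices are {H, I, J, P, Q}.

H, I, J, P, Q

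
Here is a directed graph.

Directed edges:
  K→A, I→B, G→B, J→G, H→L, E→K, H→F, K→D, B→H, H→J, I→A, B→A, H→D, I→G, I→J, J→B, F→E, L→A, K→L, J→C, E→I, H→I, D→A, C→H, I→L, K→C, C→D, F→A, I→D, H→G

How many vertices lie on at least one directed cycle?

9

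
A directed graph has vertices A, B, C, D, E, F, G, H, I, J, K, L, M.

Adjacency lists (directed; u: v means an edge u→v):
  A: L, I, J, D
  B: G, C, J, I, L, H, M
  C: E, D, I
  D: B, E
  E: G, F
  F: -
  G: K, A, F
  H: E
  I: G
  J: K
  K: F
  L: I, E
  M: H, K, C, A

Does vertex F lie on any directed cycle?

No

F lies on a cycle iff there is a path from F back to itself.
Exploring from F, it never reaches itself; equivalently, its strongly connected component is a singleton.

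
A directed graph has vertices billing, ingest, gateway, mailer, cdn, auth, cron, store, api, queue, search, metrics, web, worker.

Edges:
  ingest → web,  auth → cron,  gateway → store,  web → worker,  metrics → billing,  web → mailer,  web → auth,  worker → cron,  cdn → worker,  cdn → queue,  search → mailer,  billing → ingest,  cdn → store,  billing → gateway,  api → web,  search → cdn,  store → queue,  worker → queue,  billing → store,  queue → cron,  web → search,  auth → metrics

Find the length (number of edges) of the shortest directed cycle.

For each vertex v, BFS finds the shortest path from v back to v.
The shortest such closed walk is web → auth → metrics → billing → ingest → web, length 5.

5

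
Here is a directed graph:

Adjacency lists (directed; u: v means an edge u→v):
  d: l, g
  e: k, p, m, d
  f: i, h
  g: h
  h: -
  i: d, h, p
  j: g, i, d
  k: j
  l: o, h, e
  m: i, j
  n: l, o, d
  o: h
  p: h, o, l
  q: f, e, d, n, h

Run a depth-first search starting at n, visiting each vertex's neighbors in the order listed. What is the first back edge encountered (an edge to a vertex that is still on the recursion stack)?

d→l

DFS from n (visiting each vertex's neighbors in the order listed); mark gray on enter, black on exit:
n gray
  l gray
    o gray
      h gray
      h black
    o black
    l→h: h black — skip
    e gray
      k gray
        j gray
          g gray
            g→h: h black — skip
          g black
          i gray
            d gray
              d→l: l is gray → back edge
First back edge: d → l.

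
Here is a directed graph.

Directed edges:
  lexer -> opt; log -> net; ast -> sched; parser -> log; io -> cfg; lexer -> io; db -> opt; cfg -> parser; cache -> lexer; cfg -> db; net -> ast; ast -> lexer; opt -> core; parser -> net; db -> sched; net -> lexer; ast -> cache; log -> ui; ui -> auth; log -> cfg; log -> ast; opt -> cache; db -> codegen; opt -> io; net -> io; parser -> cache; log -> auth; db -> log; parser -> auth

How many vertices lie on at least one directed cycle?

A vertex is on a directed cycle iff it belongs to a strongly connected component of size ≥ 2 (or has a self-loop).
The vertices on cycles are {db, io, ast, cfg, log, net, opt, cache, lexer, parser} — 10 in total.

10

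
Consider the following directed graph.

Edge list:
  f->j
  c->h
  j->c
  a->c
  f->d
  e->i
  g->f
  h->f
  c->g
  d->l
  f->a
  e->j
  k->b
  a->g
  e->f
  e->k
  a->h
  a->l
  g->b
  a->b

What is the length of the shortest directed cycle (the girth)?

3

For each vertex v, BFS finds the shortest path from v back to v.
The shortest such closed walk is f → a → h → f, length 3.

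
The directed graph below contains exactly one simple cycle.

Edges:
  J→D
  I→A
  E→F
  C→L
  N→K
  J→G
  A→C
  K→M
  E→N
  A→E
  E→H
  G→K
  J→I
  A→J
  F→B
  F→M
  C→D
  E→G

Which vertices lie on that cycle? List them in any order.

A, I, J

DFS with gray/black marking from A:
A gray
  E gray
    G gray
      K gray
        M gray
        M black
      K black
    G black
    F gray
      B gray
      B black
      F→M: M black — skip
    F black
    H gray
    H black
    N gray
      N→K: K black — skip
    N black
  E black
  C gray
    L gray
    L black
    D gray
    D black
  C black
  J gray
    J→G: G black — skip
    I gray
      I→A: A is gray → back edge
Back edge closes the cycle A → J → I → A; its vertices are {A, I, J}.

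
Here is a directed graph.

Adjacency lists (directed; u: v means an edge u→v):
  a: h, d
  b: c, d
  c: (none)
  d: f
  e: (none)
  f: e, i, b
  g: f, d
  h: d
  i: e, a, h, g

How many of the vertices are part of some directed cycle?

7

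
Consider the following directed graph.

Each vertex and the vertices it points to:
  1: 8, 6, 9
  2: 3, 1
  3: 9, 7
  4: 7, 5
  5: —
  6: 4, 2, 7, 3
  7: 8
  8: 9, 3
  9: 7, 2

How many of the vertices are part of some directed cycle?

A vertex is on a directed cycle iff it belongs to a strongly connected component of size ≥ 2 (or has a self-loop).
The vertices on cycles are {1, 2, 3, 4, 6, 7, 8, 9} — 8 in total.

8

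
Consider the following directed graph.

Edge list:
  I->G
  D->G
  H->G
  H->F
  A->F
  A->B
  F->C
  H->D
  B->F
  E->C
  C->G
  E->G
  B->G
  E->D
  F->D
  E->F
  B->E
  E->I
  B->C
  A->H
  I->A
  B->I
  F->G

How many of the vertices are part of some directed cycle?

4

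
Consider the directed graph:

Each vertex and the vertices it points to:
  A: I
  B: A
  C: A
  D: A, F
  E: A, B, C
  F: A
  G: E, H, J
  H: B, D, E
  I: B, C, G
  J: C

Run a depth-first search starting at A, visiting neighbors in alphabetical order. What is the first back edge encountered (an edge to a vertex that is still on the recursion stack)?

B→A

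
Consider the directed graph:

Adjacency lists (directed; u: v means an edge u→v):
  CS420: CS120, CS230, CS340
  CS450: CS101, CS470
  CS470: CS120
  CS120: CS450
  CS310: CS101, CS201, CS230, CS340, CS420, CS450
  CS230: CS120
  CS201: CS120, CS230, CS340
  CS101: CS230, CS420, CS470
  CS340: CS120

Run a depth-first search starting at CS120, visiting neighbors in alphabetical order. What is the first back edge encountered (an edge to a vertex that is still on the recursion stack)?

DFS from CS120 (visiting neighbors in alphabetical order); mark gray on enter, black on exit:
CS120 gray
  CS450 gray
    CS101 gray
      CS230 gray
        CS230→CS120: CS120 is gray → back edge
First back edge: CS230 → CS120.

CS230->CS120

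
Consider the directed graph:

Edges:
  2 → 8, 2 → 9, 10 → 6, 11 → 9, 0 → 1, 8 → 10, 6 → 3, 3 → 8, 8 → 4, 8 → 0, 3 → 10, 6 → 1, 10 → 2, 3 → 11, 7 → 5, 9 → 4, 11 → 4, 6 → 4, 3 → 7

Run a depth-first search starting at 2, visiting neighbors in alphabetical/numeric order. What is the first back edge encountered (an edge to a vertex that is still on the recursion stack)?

10→2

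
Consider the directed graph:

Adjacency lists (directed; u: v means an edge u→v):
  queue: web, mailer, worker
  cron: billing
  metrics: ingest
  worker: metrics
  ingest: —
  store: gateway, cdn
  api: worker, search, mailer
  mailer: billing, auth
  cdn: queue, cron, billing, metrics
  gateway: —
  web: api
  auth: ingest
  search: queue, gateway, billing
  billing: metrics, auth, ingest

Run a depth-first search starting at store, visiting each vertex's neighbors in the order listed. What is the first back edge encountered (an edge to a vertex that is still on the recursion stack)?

search→queue

DFS from store (visiting each vertex's neighbors in the order listed); mark gray on enter, black on exit:
store gray
  gateway gray
  gateway black
  cdn gray
    queue gray
      web gray
        api gray
          worker gray
            metrics gray
              ingest gray
              ingest black
            metrics black
          worker black
          search gray
            search→queue: queue is gray → back edge
First back edge: search → queue.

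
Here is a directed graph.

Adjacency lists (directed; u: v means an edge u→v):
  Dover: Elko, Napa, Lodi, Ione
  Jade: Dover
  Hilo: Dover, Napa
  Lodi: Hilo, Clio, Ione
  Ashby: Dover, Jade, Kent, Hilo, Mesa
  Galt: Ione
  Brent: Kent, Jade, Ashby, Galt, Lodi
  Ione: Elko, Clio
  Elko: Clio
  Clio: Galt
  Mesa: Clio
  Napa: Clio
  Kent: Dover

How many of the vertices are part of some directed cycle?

7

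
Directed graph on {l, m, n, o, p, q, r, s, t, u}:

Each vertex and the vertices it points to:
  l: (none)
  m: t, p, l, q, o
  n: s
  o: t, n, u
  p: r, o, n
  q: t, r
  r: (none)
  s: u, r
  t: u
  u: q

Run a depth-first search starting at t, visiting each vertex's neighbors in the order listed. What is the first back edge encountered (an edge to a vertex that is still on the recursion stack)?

q->t

DFS from t (visiting each vertex's neighbors in the order listed); mark gray on enter, black on exit:
t gray
  u gray
    q gray
      q→t: t is gray → back edge
First back edge: q → t.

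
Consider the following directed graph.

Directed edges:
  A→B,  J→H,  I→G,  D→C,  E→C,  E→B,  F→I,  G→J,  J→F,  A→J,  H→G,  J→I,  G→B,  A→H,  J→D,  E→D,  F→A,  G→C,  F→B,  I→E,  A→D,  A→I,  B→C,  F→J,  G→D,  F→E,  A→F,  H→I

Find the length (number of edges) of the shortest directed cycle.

For each vertex v, BFS finds the shortest path from v back to v.
The shortest such closed walk is J → F → J, length 2.

2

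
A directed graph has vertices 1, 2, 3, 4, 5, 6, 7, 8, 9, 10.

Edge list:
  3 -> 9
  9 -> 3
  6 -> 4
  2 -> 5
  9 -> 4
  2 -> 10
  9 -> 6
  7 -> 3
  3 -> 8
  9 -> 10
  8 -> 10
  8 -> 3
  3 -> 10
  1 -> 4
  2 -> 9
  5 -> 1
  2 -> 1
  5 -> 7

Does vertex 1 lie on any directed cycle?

1 lies on a cycle iff there is a path from 1 back to itself.
Exploring from 1, it never reaches itself; equivalently, its strongly connected component is a singleton.

No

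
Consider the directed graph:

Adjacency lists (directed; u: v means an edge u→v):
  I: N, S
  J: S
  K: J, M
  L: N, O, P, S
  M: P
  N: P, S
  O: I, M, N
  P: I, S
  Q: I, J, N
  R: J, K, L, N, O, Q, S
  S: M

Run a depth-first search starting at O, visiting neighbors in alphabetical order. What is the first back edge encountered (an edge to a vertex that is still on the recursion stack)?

DFS from O (visiting neighbors in alphabetical order); mark gray on enter, black on exit:
O gray
  I gray
    N gray
      P gray
        P→I: I is gray → back edge
First back edge: P → I.

P→I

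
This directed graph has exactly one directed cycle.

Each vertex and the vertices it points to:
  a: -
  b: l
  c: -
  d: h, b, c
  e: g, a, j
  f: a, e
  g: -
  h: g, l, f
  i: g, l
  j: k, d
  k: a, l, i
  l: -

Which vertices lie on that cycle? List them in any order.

d, e, f, h, j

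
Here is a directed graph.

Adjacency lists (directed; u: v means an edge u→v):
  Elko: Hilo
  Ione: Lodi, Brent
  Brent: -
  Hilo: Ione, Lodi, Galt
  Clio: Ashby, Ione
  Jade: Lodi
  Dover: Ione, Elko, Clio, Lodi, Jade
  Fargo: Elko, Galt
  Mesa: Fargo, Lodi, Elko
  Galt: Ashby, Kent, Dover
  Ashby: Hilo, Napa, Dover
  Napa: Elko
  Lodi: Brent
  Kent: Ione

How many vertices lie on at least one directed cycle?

7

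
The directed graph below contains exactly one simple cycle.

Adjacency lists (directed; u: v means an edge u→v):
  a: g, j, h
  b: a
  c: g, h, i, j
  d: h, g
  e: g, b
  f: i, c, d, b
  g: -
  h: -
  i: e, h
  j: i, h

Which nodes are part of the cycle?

a, b, e, i, j

DFS with gray/black marking from b:
b gray
  a gray
    g gray
    g black
    j gray
      i gray
        e gray
          e→g: g black — skip
          e→b: b is gray → back edge
Back edge closes the cycle b → a → j → i → e → b; its vertices are {a, b, e, i, j}.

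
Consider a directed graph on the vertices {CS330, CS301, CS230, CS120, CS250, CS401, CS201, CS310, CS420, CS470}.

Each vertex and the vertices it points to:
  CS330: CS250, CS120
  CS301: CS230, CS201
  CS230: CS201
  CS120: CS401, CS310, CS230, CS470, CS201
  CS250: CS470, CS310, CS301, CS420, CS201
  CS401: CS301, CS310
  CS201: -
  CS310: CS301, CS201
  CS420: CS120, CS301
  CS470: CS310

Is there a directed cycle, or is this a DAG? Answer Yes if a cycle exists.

DFS with white/gray/black marking, starting from CS120:
CS120 gray
  CS401 gray
    CS301 gray
      CS230 gray
        CS201 gray
        CS201 black
      CS230 black
      CS301→CS201: CS201 black — skip
    CS301 black
    CS310 gray
      CS310→CS301: CS301 black — skip
      CS310→CS201: CS201 black — skip
    CS310 black
  CS401 black
  CS120→CS310: CS310 black — skip
  CS120→CS230: CS230 black — skip
  CS470 gray
    CS470→CS310: CS310 black — skip
  CS470 black
  CS120→CS201: CS201 black — skip
CS120 black
CS330 gray
  CS250 gray
    CS250→CS470: CS470 black — skip
    CS250→CS310: CS310 black — skip
    CS250→CS301: CS301 black — skip
    CS420 gray
      CS420→CS120: CS120 black — skip
      CS420→CS301: CS301 black — skip
    CS420 black
    CS250→CS201: CS201 black — skip
  CS250 black
  CS330→CS120: CS120 black — skip
CS330 black
Every edge goes to a white or black vertex — no back edge, so the graph is acyclic.

No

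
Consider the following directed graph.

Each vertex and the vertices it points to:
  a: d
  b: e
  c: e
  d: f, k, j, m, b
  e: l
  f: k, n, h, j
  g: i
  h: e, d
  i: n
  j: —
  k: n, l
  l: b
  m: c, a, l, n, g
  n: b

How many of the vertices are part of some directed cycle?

8

A vertex is on a directed cycle iff it belongs to a strongly connected component of size ≥ 2 (or has a self-loop).
The vertices on cycles are {a, b, d, e, f, h, l, m} — 8 in total.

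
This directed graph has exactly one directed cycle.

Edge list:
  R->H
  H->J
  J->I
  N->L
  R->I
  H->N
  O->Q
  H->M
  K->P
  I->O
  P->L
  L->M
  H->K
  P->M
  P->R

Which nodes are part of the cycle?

H, K, P, R

DFS with gray/black marking from H:
H gray
  J gray
    I gray
      O gray
        Q gray
        Q black
      O black
    I black
  J black
  M gray
  M black
  N gray
    L gray
      L→M: M black — skip
    L black
  N black
  K gray
    P gray
      P→L: L black — skip
      P→M: M black — skip
      R gray
        R→I: I black — skip
        R→H: H is gray → back edge
Back edge closes the cycle H → K → P → R → H; its vertices are {H, K, P, R}.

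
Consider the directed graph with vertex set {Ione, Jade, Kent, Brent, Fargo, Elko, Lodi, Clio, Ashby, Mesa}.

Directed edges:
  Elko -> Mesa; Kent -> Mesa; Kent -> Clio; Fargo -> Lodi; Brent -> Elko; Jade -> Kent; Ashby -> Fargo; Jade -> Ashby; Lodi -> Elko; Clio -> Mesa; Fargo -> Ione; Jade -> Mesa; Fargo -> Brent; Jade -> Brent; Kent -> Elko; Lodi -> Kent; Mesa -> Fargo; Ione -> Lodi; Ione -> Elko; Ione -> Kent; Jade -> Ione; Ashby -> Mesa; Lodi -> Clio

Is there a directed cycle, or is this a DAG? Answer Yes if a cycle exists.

Yes

DFS with white/gray/black marking, starting from Ione:
Ione gray
  Kent gray
    Clio gray
      Mesa gray
        Fargo gray
          Brent gray
            Elko gray
              Elko→Mesa: Mesa is gray → back edge
Back edge found, so a cycle exists: Mesa → Fargo → Brent → Elko → Mesa.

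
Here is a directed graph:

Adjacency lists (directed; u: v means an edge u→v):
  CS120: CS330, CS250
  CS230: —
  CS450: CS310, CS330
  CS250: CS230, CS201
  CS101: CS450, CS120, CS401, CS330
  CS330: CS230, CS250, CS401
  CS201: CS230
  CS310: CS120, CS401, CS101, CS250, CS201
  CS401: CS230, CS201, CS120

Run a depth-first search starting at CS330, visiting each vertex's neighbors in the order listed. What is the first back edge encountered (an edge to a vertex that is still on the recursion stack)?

CS120->CS330

DFS from CS330 (visiting each vertex's neighbors in the order listed); mark gray on enter, black on exit:
CS330 gray
  CS230 gray
  CS230 black
  CS250 gray
    CS250→CS230: CS230 black — skip
    CS201 gray
      CS201→CS230: CS230 black — skip
    CS201 black
  CS250 black
  CS401 gray
    CS401→CS230: CS230 black — skip
    CS401→CS201: CS201 black — skip
    CS120 gray
      CS120→CS330: CS330 is gray → back edge
First back edge: CS120 → CS330.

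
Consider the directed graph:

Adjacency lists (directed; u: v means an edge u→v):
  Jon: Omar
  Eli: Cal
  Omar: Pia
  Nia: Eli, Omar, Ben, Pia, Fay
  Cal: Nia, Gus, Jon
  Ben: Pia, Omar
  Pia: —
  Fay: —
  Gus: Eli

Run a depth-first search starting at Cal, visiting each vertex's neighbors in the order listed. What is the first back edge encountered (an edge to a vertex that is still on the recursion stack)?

Eli→Cal

DFS from Cal (visiting each vertex's neighbors in the order listed); mark gray on enter, black on exit:
Cal gray
  Nia gray
    Eli gray
      Eli→Cal: Cal is gray → back edge
First back edge: Eli → Cal.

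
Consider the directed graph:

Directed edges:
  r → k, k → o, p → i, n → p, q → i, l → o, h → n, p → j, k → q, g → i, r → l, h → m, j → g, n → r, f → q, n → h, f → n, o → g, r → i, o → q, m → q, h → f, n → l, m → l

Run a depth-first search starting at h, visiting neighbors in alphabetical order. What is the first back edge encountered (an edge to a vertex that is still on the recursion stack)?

n→h

DFS from h (visiting neighbors in alphabetical order); mark gray on enter, black on exit:
h gray
  f gray
    n gray
      n→h: h is gray → back edge
First back edge: n → h.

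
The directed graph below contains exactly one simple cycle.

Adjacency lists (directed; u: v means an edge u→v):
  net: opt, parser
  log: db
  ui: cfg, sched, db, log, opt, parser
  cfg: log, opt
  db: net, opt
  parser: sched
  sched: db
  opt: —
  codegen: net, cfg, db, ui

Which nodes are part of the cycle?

db, net, sched, parser

DFS with gray/black marking from net:
net gray
  opt gray
  opt black
  parser gray
    sched gray
      db gray
        db→net: net is gray → back edge
Back edge closes the cycle net → parser → sched → db → net; its vertices are {db, net, sched, parser}.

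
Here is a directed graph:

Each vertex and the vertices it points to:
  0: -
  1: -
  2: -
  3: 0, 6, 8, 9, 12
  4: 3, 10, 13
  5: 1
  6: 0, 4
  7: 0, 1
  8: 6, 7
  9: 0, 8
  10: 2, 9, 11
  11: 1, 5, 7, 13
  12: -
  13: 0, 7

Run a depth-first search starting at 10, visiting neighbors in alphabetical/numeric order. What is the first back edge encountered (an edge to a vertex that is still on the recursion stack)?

DFS from 10 (visiting neighbors in alphabetical/numeric order); mark gray on enter, black on exit:
10 gray
  2 gray
  2 black
  9 gray
    0 gray
    0 black
    8 gray
      6 gray
        6→0: 0 black — skip
        4 gray
          3 gray
            3→0: 0 black — skip
            3→6: 6 is gray → back edge
First back edge: 3 → 6.

3->6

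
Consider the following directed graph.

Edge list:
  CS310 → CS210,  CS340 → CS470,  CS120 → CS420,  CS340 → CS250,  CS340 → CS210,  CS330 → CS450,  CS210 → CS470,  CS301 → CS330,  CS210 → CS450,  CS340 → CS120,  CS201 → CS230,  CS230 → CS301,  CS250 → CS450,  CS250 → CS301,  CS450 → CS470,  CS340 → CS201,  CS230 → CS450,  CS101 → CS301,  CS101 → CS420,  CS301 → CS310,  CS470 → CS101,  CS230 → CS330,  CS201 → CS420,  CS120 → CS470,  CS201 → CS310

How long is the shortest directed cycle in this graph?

For each vertex v, BFS finds the shortest path from v back to v.
The shortest such closed walk is CS210 → CS470 → CS101 → CS301 → CS310 → CS210, length 5.

5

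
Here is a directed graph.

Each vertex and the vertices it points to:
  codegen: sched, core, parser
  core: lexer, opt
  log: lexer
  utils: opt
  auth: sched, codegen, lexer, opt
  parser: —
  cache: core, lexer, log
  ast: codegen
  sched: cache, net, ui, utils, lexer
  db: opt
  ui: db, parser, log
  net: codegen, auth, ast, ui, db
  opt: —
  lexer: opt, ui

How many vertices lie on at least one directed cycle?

8

A vertex is on a directed cycle iff it belongs to a strongly connected component of size ≥ 2 (or has a self-loop).
The vertices on cycles are {ui, ast, log, net, auth, lexer, sched, codegen} — 8 in total.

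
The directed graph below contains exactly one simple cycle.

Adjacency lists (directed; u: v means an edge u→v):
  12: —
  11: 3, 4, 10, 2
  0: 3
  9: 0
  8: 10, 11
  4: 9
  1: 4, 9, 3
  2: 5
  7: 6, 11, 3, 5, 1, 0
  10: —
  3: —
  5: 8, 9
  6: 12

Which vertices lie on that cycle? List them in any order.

2, 5, 8, 11

DFS with gray/black marking from 5:
5 gray
  8 gray
    10 gray
    10 black
    11 gray
      3 gray
      3 black
      4 gray
        9 gray
          0 gray
            0→3: 3 black — skip
          0 black
        9 black
      4 black
      11→10: 10 black — skip
      2 gray
        2→5: 5 is gray → back edge
Back edge closes the cycle 5 → 8 → 11 → 2 → 5; its vertices are {2, 5, 8, 11}.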